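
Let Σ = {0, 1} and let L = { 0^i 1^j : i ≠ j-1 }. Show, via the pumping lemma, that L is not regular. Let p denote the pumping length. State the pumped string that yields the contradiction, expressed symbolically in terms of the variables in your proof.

0^{p+p!} 1^{p+p!+1}

Suppose for contradiction that L is regular, and let p be the pumping length.
Choose w = 0^p 1^{p+p!+1}. Since p ≠ (p+p!+1)-1 = p+p!, w ∈ L; and |w| ≥ p.
Write w = xyz as guaranteed by the lemma, with |xy| ≤ p and |y| > 0.
Because |xy| ≤ p and w begins with p copies of 0, we have y = 0^k with 1 ≤ k ≤ p.
Since 1 ≤ k ≤ p, k divides p!; set t = 1 + p!/k. Then xy^t z has p + (p!/k)·k = p + p! copies of 0. Now the 0-count is p+p! and (1-count)-1 = (p+p!+1)-1 = p+p!, so i ≠ j-1 fails. So xy^t z = 0^{p+p!} 1^{p+p!+1} ∉ L.
This contradicts the pumping lemma, so L is not regular.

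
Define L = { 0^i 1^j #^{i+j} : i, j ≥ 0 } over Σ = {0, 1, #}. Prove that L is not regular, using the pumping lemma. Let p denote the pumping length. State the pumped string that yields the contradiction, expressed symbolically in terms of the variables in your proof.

0^{p+k} 1^p #^{2p}

Assume L is regular. Let p be the pumping length given by the pumping lemma.
Take w = 0^p 1^p #^{2p} ∈ L (with i=j=p, i+j=2p), |w| = 4p ≥ p.
By the pumping lemma, w = xyz with |xy| ≤ p and |y| > 0.
Since the first p symbols of w are all 0's and |xy| ≤ p, y lies entirely in the leading 0-block: y = 0^k for some k with 1 ≤ k ≤ p.
Consider xy^2z = 0^{p+k} 1^p #^{2p}. Now the 0- and 1-counts sum to 2p+k, but the #-count is 2p ≠ 2p+k. So xy^2z ∉ L.
This is a contradiction; hence L is not regular.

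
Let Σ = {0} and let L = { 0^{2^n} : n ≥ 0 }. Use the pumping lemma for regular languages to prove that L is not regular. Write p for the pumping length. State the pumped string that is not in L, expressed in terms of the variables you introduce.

0^{2^p+k}

Assume L is regular. Let p be the pumping length given by the pumping lemma.
Take w = 0^{2^p} ∈ L with |w| = 2^p ≥ p.
The pumping lemma gives a decomposition w = xyz where |xy| ≤ p and |y| > 0.
Then y = 0^k for some k with 1 ≤ k ≤ p.
Pump with i = 2: xy^2z = 0^{2^p+k}. Since 1 ≤ k ≤ p < 2^p, we have 2^p < 2^p+k < 2^{p+1}, so 2^p+k is not a power of 2. So xy^2z ∉ L.
Contradiction. Therefore L is not regular.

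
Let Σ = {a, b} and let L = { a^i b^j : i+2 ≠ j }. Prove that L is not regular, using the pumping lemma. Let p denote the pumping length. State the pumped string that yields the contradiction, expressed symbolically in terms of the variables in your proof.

Assume L is regular. Let p be the pumping length given by the pumping lemma.
Choose w = a^p b^{p+p!+2}. Since p ≠ (p+p!+2)-2 = p+p!, w ∈ L; and |w| ≥ p.
The pumping lemma gives a decomposition w = xyz where |xy| ≤ p and y is nonempty.
Because |xy| ≤ p and w begins with p copies of a, we have y = a^k with 1 ≤ k ≤ p.
Since 1 ≤ k ≤ p, k divides p!; set t = 1 + p!/k. Then xy^t z has p + (p!/k)·k = p + p! copies of a. Now the a-count is p+p! and (b-count)-2 = (p+p!+2)-2 = p+p!, so i+2 ≠ j fails. So xy^t z = a^{p+p!} b^{p+p!+2} ∉ L.
Contradiction. Therefore L is not regular.

a^{p+p!} b^{p+p!+2}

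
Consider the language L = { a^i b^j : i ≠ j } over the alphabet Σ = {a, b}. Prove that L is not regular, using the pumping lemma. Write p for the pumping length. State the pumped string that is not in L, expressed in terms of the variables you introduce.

Suppose for contradiction that L is regular, and let p be the pumping length.
Choose w = a^p b^{p+p!}. Since p ≠ p+p!, w ∈ L; and |w| ≥ p.
By the pumping lemma, w = xyz with |xy| ≤ p and |y| > 0.
Since the first p symbols of w are all a's and |xy| ≤ p, y lies entirely in the leading a-block: y = a^k for some k with 1 ≤ k ≤ p.
Since 1 ≤ k ≤ p, k divides p!; set t = 1 + p!/k. Then xy^t z has p + (p!/k)·k = p + p! copies of a. Now the a-count equals the b-count, so i ≠ j fails. So xy^t z = a^{p+p!} b^{p+p!} ∉ L.
This is a contradiction; hence L is not regular.

a^{p+p!} b^{p+p!}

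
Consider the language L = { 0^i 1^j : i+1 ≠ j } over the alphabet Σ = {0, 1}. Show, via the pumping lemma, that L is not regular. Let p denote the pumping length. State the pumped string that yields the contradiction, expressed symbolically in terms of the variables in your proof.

0^{p+p!} 1^{p+p!+1}

Assume L is regular; let p be its pumping constant.
Choose w = 0^p 1^{p+p!+1}. Since p ≠ (p+p!+1)-1 = p+p!, w ∈ L; and |w| ≥ p.
Write w = xyz as guaranteed by the lemma, with |xy| ≤ p and |y| > 0.
Because |xy| ≤ p and w begins with p copies of 0, we have y = 0^k with 1 ≤ k ≤ p.
Since 1 ≤ k ≤ p, k divides p!; set t = 1 + p!/k. Then xy^t z has p + (p!/k)·k = p + p! copies of 0. Now the 0-count is p+p! and (1-count)-1 = (p+p!+1)-1 = p+p!, so i+1 ≠ j fails. So xy^t z = 0^{p+p!} 1^{p+p!+1} ∉ L.
This is a contradiction; hence L is not regular.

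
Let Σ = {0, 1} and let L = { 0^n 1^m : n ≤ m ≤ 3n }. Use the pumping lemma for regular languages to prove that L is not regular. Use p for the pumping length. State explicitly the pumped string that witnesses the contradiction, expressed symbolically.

Suppose for contradiction that L is regular, and let p be the pumping length.
Take w = 0^p 1^p ∈ L (since p ≤ p ≤ 3p), with |w| = 2p ≥ p.
The pumping lemma gives a decomposition w = xyz where |xy| ≤ p and y is nonempty.
Since the first p symbols of w are all 0's and |xy| ≤ p, y lies entirely in the leading 0-block: y = 0^k for some k with 1 ≤ k ≤ p.
Pump with i = 2: xy^2z = 0^{p+k} 1^p. Now n = p+k > p = m, so the condition n ≤ m fails. Thus xy^2z ∉ L.
This contradicts the pumping lemma, so L is not regular.

0^{p+k} 1^p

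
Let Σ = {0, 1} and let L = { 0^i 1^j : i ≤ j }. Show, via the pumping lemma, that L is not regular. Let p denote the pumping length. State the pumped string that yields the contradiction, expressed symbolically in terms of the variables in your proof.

0^{p+k} 1^p

Toward a contradiction, assume L is regular with pumping length p.
Choose w = 0^p 1^p ∈ L, with |w| = 2p ≥ p.
By the pumping lemma, w = xyz with |xy| ≤ p and |y| ≥ 1.
Because |xy| ≤ p and w begins with p copies of 0, we have y = 0^k with 1 ≤ k ≤ p.
Consider xy^2z = 0^{p+k} 1^p. Since k ≥ 1, the 0-count p+k exceeds the 1-count p, so i ≤ j fails; thus xy^2z ∉ L.
This contradicts the pumping lemma, so L is not regular.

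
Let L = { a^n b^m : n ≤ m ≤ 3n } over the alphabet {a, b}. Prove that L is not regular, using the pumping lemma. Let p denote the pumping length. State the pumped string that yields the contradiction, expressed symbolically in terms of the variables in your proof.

a^{p+k} b^p

Assume L is regular. Let p be the pumping length given by the pumping lemma.
Take w = a^p b^p ∈ L (since p ≤ p ≤ 3p), with |w| = 2p ≥ p.
Write w = xyz as guaranteed by the lemma, with |xy| ≤ p and y is nonempty.
Since the first p symbols of w are all a's and |xy| ≤ p, y lies entirely in the leading a-block: y = a^k for some k with 1 ≤ k ≤ p.
Pump with i = 2: xy^2z = a^{p+k} b^p. Now n = p+k > p = m, so the condition n ≤ m fails. Thus xy^2z ∉ L.
This contradicts the pumping lemma, so L is not regular.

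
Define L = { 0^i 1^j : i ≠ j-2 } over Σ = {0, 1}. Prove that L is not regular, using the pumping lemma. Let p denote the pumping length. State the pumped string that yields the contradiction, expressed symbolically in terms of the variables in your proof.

Toward a contradiction, assume L is regular with pumping length p.
Choose w = 0^p 1^{p+p!+2}. Since p ≠ (p+p!+2)-2 = p+p!, w ∈ L; and |w| ≥ p.
By the pumping lemma, w = xyz with |xy| ≤ p and |y| ≥ 1.
Because |xy| ≤ p and w begins with p copies of 0, we have y = 0^k with 1 ≤ k ≤ p.
Since 1 ≤ k ≤ p, k divides p!; set t = 1 + p!/k. Then xy^t z has p + (p!/k)·k = p + p! copies of 0. Now the 0-count is p+p! and (1-count)-2 = (p+p!+2)-2 = p+p!, so i ≠ j-2 fails. So xy^t z = 0^{p+p!} 1^{p+p!+2} ∉ L.
Contradiction. Therefore L is not regular.

0^{p+p!} 1^{p+p!+2}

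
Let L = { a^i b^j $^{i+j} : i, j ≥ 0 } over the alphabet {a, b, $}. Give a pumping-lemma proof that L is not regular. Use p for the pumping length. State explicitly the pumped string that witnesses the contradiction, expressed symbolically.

Assume L is regular; let p be its pumping constant.
Take w = a^p b^p $^{2p} ∈ L (with i=j=p, i+j=2p), |w| = 4p ≥ p.
By the pumping lemma, w = xyz with |xy| ≤ p and y is nonempty.
Because |xy| ≤ p and w begins with p copies of a, we have y = a^k with 1 ≤ k ≤ p.
Consider xy^2z = a^{p+k} b^p $^{2p}. Now the a- and b-counts sum to 2p+k, but the $-count is 2p ≠ 2p+k. So xy^2z ∉ L.
Contradiction. Therefore L is not regular.

a^{p+k} b^p $^{2p}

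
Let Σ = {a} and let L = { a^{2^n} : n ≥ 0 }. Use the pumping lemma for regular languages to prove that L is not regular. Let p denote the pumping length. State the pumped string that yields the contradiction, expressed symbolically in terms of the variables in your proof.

Toward a contradiction, assume L is regular with pumping length p.
Take w = a^{2^p} ∈ L with |w| = 2^p ≥ p.
The pumping lemma gives a decomposition w = xyz where |xy| ≤ p and |y| ≥ 1.
Then y = a^k for some k with 1 ≤ k ≤ p.
Pump with i = 2: xy^2z = a^{2^p+k}. Since 1 ≤ k ≤ p < 2^p, we have 2^p < 2^p+k < 2^{p+1}, so 2^p+k is not a power of 2. So xy^2z ∉ L.
Contradiction. Therefore L is not regular.

a^{2^p+k}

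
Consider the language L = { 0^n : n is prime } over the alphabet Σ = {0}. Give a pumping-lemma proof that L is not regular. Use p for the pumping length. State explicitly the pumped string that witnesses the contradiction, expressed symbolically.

Assume L is regular. Let p be the pumping length given by the pumping lemma.
Let q be a prime with q ≥ p+2 (infinitely many primes exist), and take w = 0^q ∈ L with |w| = q ≥ p.
The pumping lemma gives a decomposition w = xyz where |xy| ≤ p and |y| ≥ 1.
Then y = 0^k for some k with 1 ≤ k ≤ p.
Since 1 ≤ k ≤ p, |xz| = q-k. Pump with i = q+1: |xy^{q+1}z| = (q-k)+(q+1)k = q+qk = q(1+k), which is composite (both factors ≥ 2). So xy^{q+1}z = 0^{q(1+k)} ∉ L.
This contradicts the pumping lemma, so L is not regular.

0^{q(1+k)}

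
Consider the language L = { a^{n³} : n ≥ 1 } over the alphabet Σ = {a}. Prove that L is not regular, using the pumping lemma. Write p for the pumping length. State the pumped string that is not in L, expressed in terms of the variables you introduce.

a^{p³+k}

Suppose for contradiction that L is regular, and let p be the pumping length.
Take w = a^{p³} ∈ L with |w| = p³ ≥ p.
By the pumping lemma, w = xyz with |xy| ≤ p and |y| > 0.
Then y = a^k for some k with 1 ≤ k ≤ p.
Pump with i = 2: xy^2z = a^{p³+k}. Since 1 ≤ k ≤ p, p³ < p³+k ≤ p³+p < p³+3p²+3p+1 = (p+1)³, so p³+k is not a perfect cube. So xy^2z ∉ L.
Contradiction. Therefore L is not regular.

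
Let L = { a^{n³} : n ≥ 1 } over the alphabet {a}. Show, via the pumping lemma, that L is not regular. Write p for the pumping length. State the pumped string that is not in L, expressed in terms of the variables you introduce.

Assume L is regular. Let p be the pumping length given by the pumping lemma.
Take w = a^{p³} ∈ L with |w| = p³ ≥ p.
Write w = xyz as guaranteed by the lemma, with |xy| ≤ p and |y| > 0.
Then y = a^k for some k with 1 ≤ k ≤ p.
Pump with i = 2: xy^2z = a^{p³+k}. Since 1 ≤ k ≤ p, p³ < p³+k ≤ p³+p < p³+3p²+3p+1 = (p+1)³, so p³+k is not a perfect cube. So xy^2z ∉ L.
This contradicts the pumping lemma, so L is not regular.

a^{p³+k}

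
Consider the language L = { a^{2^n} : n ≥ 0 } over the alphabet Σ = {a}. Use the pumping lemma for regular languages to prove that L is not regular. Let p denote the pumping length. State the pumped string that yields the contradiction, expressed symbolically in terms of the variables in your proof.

Suppose for contradiction that L is regular, and let p be the pumping length.
Take w = a^{2^p} ∈ L with |w| = 2^p ≥ p.
By the pumping lemma, w = xyz with |xy| ≤ p and |y| ≥ 1.
Then y = a^k for some k with 1 ≤ k ≤ p.
Pump with i = 2: xy^2z = a^{2^p+k}. Since 1 ≤ k ≤ p < 2^p, we have 2^p < 2^p+k < 2^{p+1}, so 2^p+k is not a power of 2. So xy^2z ∉ L.
This is a contradiction; hence L is not regular.

a^{2^p+k}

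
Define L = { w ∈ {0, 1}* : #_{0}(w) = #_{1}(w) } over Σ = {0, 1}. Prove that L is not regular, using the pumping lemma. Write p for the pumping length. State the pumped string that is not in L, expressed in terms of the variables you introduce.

Assume L is regular. Let p be the pumping length given by the pumping lemma.
Choose w = 0^p 1^p ∈ L with |w| = 2p ≥ p.
By the pumping lemma, w = xyz with |xy| ≤ p and |y| > 0.
Since the first p symbols of w are all 0's and |xy| ≤ p, y lies entirely in the leading 0-block: y = 0^k for some k with 1 ≤ k ≤ p.
Pump with i = 2: xy^2z = 0^{p+k} 1^p has p+k occurrences of 0 but only p of 1. Since k ≥ 1 the counts differ, so xy^2z ∉ L.
Contradiction. Therefore L is not regular.

0^{p+k} 1^p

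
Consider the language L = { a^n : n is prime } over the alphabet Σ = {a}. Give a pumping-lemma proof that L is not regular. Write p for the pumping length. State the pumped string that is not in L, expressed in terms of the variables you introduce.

a^{q(1+k)}

Assume L is regular; let p be its pumping constant.
Let q be a prime with q ≥ p+2 (infinitely many primes exist), and take w = a^q ∈ L with |w| = q ≥ p.
Write w = xyz as guaranteed by the lemma, with |xy| ≤ p and y is nonempty.
Then y = a^k for some k with 1 ≤ k ≤ p.
Since 1 ≤ k ≤ p, |xz| = q-k. Pump with i = q+1: |xy^{q+1}z| = (q-k)+(q+1)k = q+qk = q(1+k), which is composite (both factors ≥ 2). So xy^{q+1}z = a^{q(1+k)} ∉ L.
Contradiction. Therefore L is not regular.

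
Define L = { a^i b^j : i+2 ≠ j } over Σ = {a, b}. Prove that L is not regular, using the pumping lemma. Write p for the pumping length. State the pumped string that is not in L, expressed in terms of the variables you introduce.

Suppose for contradiction that L is regular, and let p be the pumping length.
Choose w = a^p b^{p+p!+2}. Since p ≠ (p+p!+2)-2 = p+p!, w ∈ L; and |w| ≥ p.
By the pumping lemma, w = xyz with |xy| ≤ p and |y| > 0.
The first p characters of w are a's, so xy (and hence y) consists only of a's. Write y = a^k, 1 ≤ k ≤ p.
Since 1 ≤ k ≤ p, k divides p!; set t = 1 + p!/k. Then xy^t z has p + (p!/k)·k = p + p! copies of a. Now the a-count is p+p! and (b-count)-2 = (p+p!+2)-2 = p+p!, so i+2 ≠ j fails. So xy^t z = a^{p+p!} b^{p+p!+2} ∉ L.
This is a contradiction; hence L is not regular.

a^{p+p!} b^{p+p!+2}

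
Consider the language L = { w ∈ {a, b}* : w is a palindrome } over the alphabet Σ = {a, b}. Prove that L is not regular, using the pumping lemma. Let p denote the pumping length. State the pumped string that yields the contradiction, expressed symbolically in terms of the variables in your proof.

a^{p+k} b a^p

Toward a contradiction, assume L is regular with pumping length p.
Take w = a^p b a^p, a palindrome of length 2p+1 ≥ p.
By the pumping lemma, w = xyz with |xy| ≤ p and y is nonempty.
The first p characters of w are a's, so xy (and hence y) consists only of a's. Write y = a^k, 1 ≤ k ≤ p.
Pump with i = 2: xy^2z = a^{p+k} b a^p. Its reverse is a^p b a^{p+k}, which differs from xy^2z since k ≥ 1. So xy^2z is not a palindrome and xy^2z ∉ L.
Contradiction. Therefore L is not regular.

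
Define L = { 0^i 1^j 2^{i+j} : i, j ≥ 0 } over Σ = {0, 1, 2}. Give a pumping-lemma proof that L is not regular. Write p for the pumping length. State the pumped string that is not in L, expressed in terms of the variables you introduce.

Assume L is regular; let p be its pumping constant.
Take w = 0^p 1^p 2^{2p} ∈ L (with i=j=p, i+j=2p), |w| = 4p ≥ p.
By the pumping lemma, w = xyz with |xy| ≤ p and |y| > 0.
Because |xy| ≤ p and w begins with p copies of 0, we have y = 0^k with 1 ≤ k ≤ p.
Consider xy^2z = 0^{p+k} 1^p 2^{2p}. Now the 0- and 1-counts sum to 2p+k, but the 2-count is 2p ≠ 2p+k. So xy^2z ∉ L.
Contradiction. Therefore L is not regular.

0^{p+k} 1^p 2^{2p}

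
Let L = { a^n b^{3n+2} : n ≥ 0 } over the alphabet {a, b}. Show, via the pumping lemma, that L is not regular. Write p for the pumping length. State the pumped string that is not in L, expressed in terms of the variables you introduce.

Toward a contradiction, assume L is regular with pumping length p.
Let w = a^p b^{3p+2} ∈ L; note |w| = 4p+2 ≥ p.
The pumping lemma gives a decomposition w = xyz where |xy| ≤ p and y is nonempty.
Since the first p symbols of w are all a's and |xy| ≤ p, y lies entirely in the leading a-block: y = a^k for some k with 1 ≤ k ≤ p.
Pump with i = 2: xy^2z = a^{p+k} b^{3p+2}. For this to lie in L we would need 3p+2 = 3(p+k)+2, which forces k = 0. But k ≥ 1, so xy^2z ∉ L.
This is a contradiction; hence L is not regular.

a^{p+k} b^{3p+2}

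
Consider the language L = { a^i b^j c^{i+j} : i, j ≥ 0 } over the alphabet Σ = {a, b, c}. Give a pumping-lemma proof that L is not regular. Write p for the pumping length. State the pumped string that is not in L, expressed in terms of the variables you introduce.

Toward a contradiction, assume L is regular with pumping length p.
Take w = a^p b^p c^{2p} ∈ L (with i=j=p, i+j=2p), |w| = 4p ≥ p.
By the pumping lemma, w = xyz with |xy| ≤ p and |y| > 0.
Because |xy| ≤ p and w begins with p copies of a, we have y = a^k with 1 ≤ k ≤ p.
Consider xy^2z = a^{p+k} b^p c^{2p}. Now the a- and b-counts sum to 2p+k, but the c-count is 2p ≠ 2p+k. So xy^2z ∉ L.
This is a contradiction; hence L is not regular.

a^{p+k} b^p c^{2p}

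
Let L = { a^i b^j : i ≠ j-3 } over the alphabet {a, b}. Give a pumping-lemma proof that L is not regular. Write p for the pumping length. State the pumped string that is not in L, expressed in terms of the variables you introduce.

a^{p+p!} b^{p+p!+3}

Assume L is regular; let p be its pumping constant.
Choose w = a^p b^{p+p!+3}. Since p ≠ (p+p!+3)-3 = p+p!, w ∈ L; and |w| ≥ p.
The pumping lemma gives a decomposition w = xyz where |xy| ≤ p and y is nonempty.
Because |xy| ≤ p and w begins with p copies of a, we have y = a^k with 1 ≤ k ≤ p.
Since 1 ≤ k ≤ p, k divides p!; set t = 1 + p!/k. Then xy^t z has p + (p!/k)·k = p + p! copies of a. Now the a-count is p+p! and (b-count)-3 = (p+p!+3)-3 = p+p!, so i ≠ j-3 fails. So xy^t z = a^{p+p!} b^{p+p!+3} ∉ L.
This is a contradiction; hence L is not regular.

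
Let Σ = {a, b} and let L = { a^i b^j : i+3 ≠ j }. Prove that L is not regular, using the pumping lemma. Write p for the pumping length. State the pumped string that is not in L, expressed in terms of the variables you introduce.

Suppose for contradiction that L is regular, and let p be the pumping length.
Choose w = a^p b^{p+p!+3}. Since p ≠ (p+p!+3)-3 = p+p!, w ∈ L; and |w| ≥ p.
By the pumping lemma, w = xyz with |xy| ≤ p and |y| ≥ 1.
The first p characters of w are a's, so xy (and hence y) consists only of a's. Write y = a^k, 1 ≤ k ≤ p.
Since 1 ≤ k ≤ p, k divides p!; set t = 1 + p!/k. Then xy^t z has p + (p!/k)·k = p + p! copies of a. Now the a-count is p+p! and (b-count)-3 = (p+p!+3)-3 = p+p!, so i+3 ≠ j fails. So xy^t z = a^{p+p!} b^{p+p!+3} ∉ L.
Contradiction. Therefore L is not regular.

a^{p+p!} b^{p+p!+3}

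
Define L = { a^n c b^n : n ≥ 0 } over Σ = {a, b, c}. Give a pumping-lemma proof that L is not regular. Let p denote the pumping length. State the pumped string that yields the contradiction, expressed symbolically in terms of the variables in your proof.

Toward a contradiction, assume L is regular with pumping length p.
Take w = a^p c b^p ∈ L with |w| = 2p+1 ≥ p.
Write w = xyz as guaranteed by the lemma, with |xy| ≤ p and |y| > 0.
Because |xy| ≤ p and w begins with p copies of a, we have y = a^k with 1 ≤ k ≤ p.
Pump with i = 2: xy^2z = a^{p+k} c b^p, which would require p+k = p. But k ≥ 1, so xy^2z ∉ L.
Contradiction. Therefore L is not regular.

a^{p+k} c b^p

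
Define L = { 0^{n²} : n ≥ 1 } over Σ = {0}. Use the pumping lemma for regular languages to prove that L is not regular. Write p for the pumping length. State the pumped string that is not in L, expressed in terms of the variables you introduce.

Toward a contradiction, assume L is regular with pumping length p.
Take w = 0^{p²} ∈ L with |w| = p² ≥ p.
By the pumping lemma, w = xyz with |xy| ≤ p and y is nonempty.
Then y = 0^k for some k with 1 ≤ k ≤ p.
Pump with i = 2: xy^2z = 0^{p²+k}. Since 1 ≤ k ≤ p, p² < p²+k ≤ p²+p < (p+1)², so p²+k lies strictly between consecutive squares and is not a perfect square. So xy^2z ∉ L.
This is a contradiction; hence L is not regular.

0^{p²+k}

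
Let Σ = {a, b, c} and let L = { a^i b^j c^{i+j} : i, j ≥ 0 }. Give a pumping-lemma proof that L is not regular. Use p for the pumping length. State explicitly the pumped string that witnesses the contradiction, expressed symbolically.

Suppose for contradiction that L is regular, and let p be the pumping length.
Take w = a^p b^p c^{2p} ∈ L (with i=j=p, i+j=2p), |w| = 4p ≥ p.
By the pumping lemma, w = xyz with |xy| ≤ p and y is nonempty.
The first p characters of w are a's, so xy (and hence y) consists only of a's. Write y = a^k, 1 ≤ k ≤ p.
Consider xy^2z = a^{p+k} b^p c^{2p}. Now the a- and b-counts sum to 2p+k, but the c-count is 2p ≠ 2p+k. So xy^2z ∉ L.
This contradicts the pumping lemma, so L is not regular.

a^{p+k} b^p c^{2p}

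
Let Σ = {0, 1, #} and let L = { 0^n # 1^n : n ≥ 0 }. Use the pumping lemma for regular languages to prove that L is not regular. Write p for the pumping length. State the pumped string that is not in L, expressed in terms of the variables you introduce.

0^{p+k} # 1^p

Suppose for contradiction that L is regular, and let p be the pumping length.
Take w = 0^p # 1^p ∈ L with |w| = 2p+1 ≥ p.
The pumping lemma gives a decomposition w = xyz where |xy| ≤ p and y is nonempty.
Since the first p symbols of w are all 0's and |xy| ≤ p, y lies entirely in the leading 0-block: y = 0^k for some k with 1 ≤ k ≤ p.
Pump with i = 2: xy^2z = 0^{p+k} # 1^p, which would require p+k = p. But k ≥ 1, so xy^2z ∉ L.
This is a contradiction; hence L is not regular.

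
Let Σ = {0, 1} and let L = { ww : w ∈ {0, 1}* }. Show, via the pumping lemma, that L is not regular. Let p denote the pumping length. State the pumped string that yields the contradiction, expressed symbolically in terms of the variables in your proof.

0^{p+k} 1^p 0^p 1^p

Assume L is regular. Let p be the pumping length given by the pumping lemma.
Take w = 0^p 1^p 0^p 1^p = uu where u = 0^p1^p; then w ∈ L and |w| = 4p ≥ p.
The pumping lemma gives a decomposition w = xyz where |xy| ≤ p and |y| > 0.
The first p characters of w are 0's, so xy (and hence y) consists only of 0's. Write y = 0^k, 1 ≤ k ≤ p.
Pump with i = 2: xy^2z = 0^{p+k} 1^p 0^p 1^p, of length 4p+k. Suppose this equals vv. The string starts with 0 and ends with 1, so v does too; thus the boundary between the two copies of v is a 1→0 transition. There is exactly one such transition, at position 2p+k, so |v| = 2p+k and |vv| = 4p+2k ≠ 4p+k since k ≥ 1. So xy^2z ∉ L.
Contradiction. Therefore L is not regular.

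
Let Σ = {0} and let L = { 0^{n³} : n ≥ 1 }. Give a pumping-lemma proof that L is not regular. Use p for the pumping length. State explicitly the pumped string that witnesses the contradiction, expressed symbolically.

0^{p³+k}

Toward a contradiction, assume L is regular with pumping length p.
Take w = 0^{p³} ∈ L with |w| = p³ ≥ p.
By the pumping lemma, w = xyz with |xy| ≤ p and |y| ≥ 1.
Then y = 0^k for some k with 1 ≤ k ≤ p.
Pump with i = 2: xy^2z = 0^{p³+k}. Since 1 ≤ k ≤ p, p³ < p³+k ≤ p³+p < p³+3p²+3p+1 = (p+1)³, so p³+k is not a perfect cube. So xy^2z ∉ L.
Contradiction. Therefore L is not regular.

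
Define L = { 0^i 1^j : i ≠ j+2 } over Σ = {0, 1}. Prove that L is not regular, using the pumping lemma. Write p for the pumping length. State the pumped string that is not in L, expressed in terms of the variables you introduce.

Toward a contradiction, assume L is regular with pumping length p.
Choose w = 0^p 1^{p+p!-2}. Since p ≠ (p+p!-2)+2 = p+p!, w ∈ L; and |w| ≥ p.
Write w = xyz as guaranteed by the lemma, with |xy| ≤ p and |y| > 0.
Because |xy| ≤ p and w begins with p copies of 0, we have y = 0^k with 1 ≤ k ≤ p.
Since 1 ≤ k ≤ p, k divides p!; set t = 1 + p!/k. Then xy^t z has p + (p!/k)·k = p + p! copies of 0. Now the 0-count is p+p! and (1-count)+2 = (p+p!-2)+2 = p+p!, so i ≠ j+2 fails. So xy^t z = 0^{p+p!} 1^{p+p!-2} ∉ L.
This is a contradiction; hence L is not regular.

0^{p+p!} 1^{p+p!-2}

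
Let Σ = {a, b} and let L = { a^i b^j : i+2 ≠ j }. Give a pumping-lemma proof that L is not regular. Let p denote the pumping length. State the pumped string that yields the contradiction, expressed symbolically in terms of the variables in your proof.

a^{p+p!} b^{p+p!+2}

Suppose for contradiction that L is regular, and let p be the pumping length.
Choose w = a^p b^{p+p!+2}. Since p ≠ (p+p!+2)-2 = p+p!, w ∈ L; and |w| ≥ p.
Write w = xyz as guaranteed by the lemma, with |xy| ≤ p and y is nonempty.
Since the first p symbols of w are all a's and |xy| ≤ p, y lies entirely in the leading a-block: y = a^k for some k with 1 ≤ k ≤ p.
Since 1 ≤ k ≤ p, k divides p!; set t = 1 + p!/k. Then xy^t z has p + (p!/k)·k = p + p! copies of a. Now the a-count is p+p! and (b-count)-2 = (p+p!+2)-2 = p+p!, so i+2 ≠ j fails. So xy^t z = a^{p+p!} b^{p+p!+2} ∉ L.
This is a contradiction; hence L is not regular.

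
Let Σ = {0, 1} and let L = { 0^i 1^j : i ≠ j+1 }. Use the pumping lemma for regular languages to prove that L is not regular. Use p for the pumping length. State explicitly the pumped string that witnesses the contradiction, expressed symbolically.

Assume L is regular; let p be its pumping constant.
Choose w = 0^p 1^{p+p!-1}. Since p ≠ (p+p!-1)+1 = p+p!, w ∈ L; and |w| ≥ p.
The pumping lemma gives a decomposition w = xyz where |xy| ≤ p and |y| ≥ 1.
Because |xy| ≤ p and w begins with p copies of 0, we have y = 0^k with 1 ≤ k ≤ p.
Since 1 ≤ k ≤ p, k divides p!; set t = 1 + p!/k. Then xy^t z has p + (p!/k)·k = p + p! copies of 0. Now the 0-count is p+p! and (1-count)+1 = (p+p!-1)+1 = p+p!, so i ≠ j+1 fails. So xy^t z = 0^{p+p!} 1^{p+p!-1} ∉ L.
This contradicts the pumping lemma, so L is not regular.

0^{p+p!} 1^{p+p!-1}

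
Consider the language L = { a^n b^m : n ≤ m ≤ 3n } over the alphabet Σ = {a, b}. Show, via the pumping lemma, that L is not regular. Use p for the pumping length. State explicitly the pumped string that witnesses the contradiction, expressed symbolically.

Toward a contradiction, assume L is regular with pumping length p.
Take w = a^p b^p ∈ L (since p ≤ p ≤ 3p), with |w| = 2p ≥ p.
Write w = xyz as guaranteed by the lemma, with |xy| ≤ p and y is nonempty.
The first p characters of w are a's, so xy (and hence y) consists only of a's. Write y = a^k, 1 ≤ k ≤ p.
Pump with i = 2: xy^2z = a^{p+k} b^p. Now n = p+k > p = m, so the condition n ≤ m fails. Thus xy^2z ∉ L.
Contradiction. Therefore L is not regular.

a^{p+k} b^p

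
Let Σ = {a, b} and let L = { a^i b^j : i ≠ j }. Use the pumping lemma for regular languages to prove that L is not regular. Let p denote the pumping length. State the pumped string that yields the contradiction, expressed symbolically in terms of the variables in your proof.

a^{p+p!} b^{p+p!}

Assume L is regular; let p be its pumping constant.
Choose w = a^p b^{p+p!}. Since p ≠ p+p!, w ∈ L; and |w| ≥ p.
Write w = xyz as guaranteed by the lemma, with |xy| ≤ p and |y| > 0.
Because |xy| ≤ p and w begins with p copies of a, we have y = a^k with 1 ≤ k ≤ p.
Since 1 ≤ k ≤ p, k divides p!; set t = 1 + p!/k. Then xy^t z has p + (p!/k)·k = p + p! copies of a. Now the a-count equals the b-count, so i ≠ j fails. So xy^t z = a^{p+p!} b^{p+p!} ∉ L.
This is a contradiction; hence L is not regular.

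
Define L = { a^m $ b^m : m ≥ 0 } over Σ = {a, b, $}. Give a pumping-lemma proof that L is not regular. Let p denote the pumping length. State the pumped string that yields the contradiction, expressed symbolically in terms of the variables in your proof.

Assume L is regular; let p be its pumping constant.
Take w = a^p $ b^p ∈ L with |w| = 2p+1 ≥ p.
By the pumping lemma, w = xyz with |xy| ≤ p and |y| ≥ 1.
Because |xy| ≤ p and w begins with p copies of a, we have y = a^k with 1 ≤ k ≤ p.
Pump with i = 2: xy^2z = a^{p+k} $ b^p, which would require p+k = p. But k ≥ 1, so xy^2z ∉ L.
This is a contradiction; hence L is not regular.

a^{p+k} $ b^p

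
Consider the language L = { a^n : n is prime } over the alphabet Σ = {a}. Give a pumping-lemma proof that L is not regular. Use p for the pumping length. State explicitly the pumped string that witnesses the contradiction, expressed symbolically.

Suppose for contradiction that L is regular, and let p be the pumping length.
Let q be a prime with q ≥ p+2 (infinitely many primes exist), and take w = a^q ∈ L with |w| = q ≥ p.
The pumping lemma gives a decomposition w = xyz where |xy| ≤ p and |y| ≥ 1.
Then y = a^k for some k with 1 ≤ k ≤ p.
Since 1 ≤ k ≤ p, |xz| = q-k. Pump with i = q+1: |xy^{q+1}z| = (q-k)+(q+1)k = q+qk = q(1+k), which is composite (both factors ≥ 2). So xy^{q+1}z = a^{q(1+k)} ∉ L.
This is a contradiction; hence L is not regular.

a^{q(1+k)}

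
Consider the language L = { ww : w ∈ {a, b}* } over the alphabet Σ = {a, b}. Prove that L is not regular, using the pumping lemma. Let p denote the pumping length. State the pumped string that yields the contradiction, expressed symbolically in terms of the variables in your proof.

Toward a contradiction, assume L is regular with pumping length p.
Take w = a^p b^p a^p b^p = uu where u = a^pb^p; then w ∈ L and |w| = 4p ≥ p.
By the pumping lemma, w = xyz with |xy| ≤ p and |y| ≥ 1.
Because |xy| ≤ p and w begins with p copies of a, we have y = a^k with 1 ≤ k ≤ p.
Pump with i = 2: xy^2z = a^{p+k} b^p a^p b^p, of length 4p+k. Suppose this equals vv. The string starts with a and ends with b, so v does too; thus the boundary between the two copies of v is a b→a transition. There is exactly one such transition, at position 2p+k, so |v| = 2p+k and |vv| = 4p+2k ≠ 4p+k since k ≥ 1. So xy^2z ∉ L.
This is a contradiction; hence L is not regular.

a^{p+k} b^p a^p b^p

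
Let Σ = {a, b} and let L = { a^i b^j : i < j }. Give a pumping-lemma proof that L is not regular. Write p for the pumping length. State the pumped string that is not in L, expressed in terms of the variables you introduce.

Assume L is regular; let p be its pumping constant.
Choose w = a^p b^{p+1} ∈ L, with |w| = 2p+1 ≥ p.
Write w = xyz as guaranteed by the lemma, with |xy| ≤ p and |y| > 0.
The first p characters of w are a's, so xy (and hence y) consists only of a's. Write y = a^k, 1 ≤ k ≤ p.
Consider xy^2z = a^{p+k} b^{p+1}. Since k ≥ 1, the a-count p+k is at least p+1, so i < j fails; thus xy^2z ∉ L.
Contradiction. Therefore L is not regular.

a^{p+k} b^{p+1}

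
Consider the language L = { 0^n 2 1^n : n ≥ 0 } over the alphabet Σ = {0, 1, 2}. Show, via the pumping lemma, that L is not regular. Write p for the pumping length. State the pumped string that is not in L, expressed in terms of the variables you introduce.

Suppose for contradiction that L is regular, and let p be the pumping length.
Take w = 0^p 2 1^p ∈ L with |w| = 2p+1 ≥ p.
Write w = xyz as guaranteed by the lemma, with |xy| ≤ p and |y| > 0.
Since the first p symbols of w are all 0's and |xy| ≤ p, y lies entirely in the leading 0-block: y = 0^k for some k with 1 ≤ k ≤ p.
Pump with i = 2: xy^2z = 0^{p+k} 2 1^p, which would require p+k = p. But k ≥ 1, so xy^2z ∉ L.
This is a contradiction; hence L is not regular.

0^{p+k} 2 1^p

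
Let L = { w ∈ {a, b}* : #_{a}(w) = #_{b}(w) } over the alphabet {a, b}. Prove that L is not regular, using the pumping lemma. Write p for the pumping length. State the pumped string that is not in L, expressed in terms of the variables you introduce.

a^{p+k} b^p

Assume L is regular. Let p be the pumping length given by the pumping lemma.
Choose w = a^p b^p ∈ L with |w| = 2p ≥ p.
By the pumping lemma, w = xyz with |xy| ≤ p and y is nonempty.
Since the first p symbols of w are all a's and |xy| ≤ p, y lies entirely in the leading a-block: y = a^k for some k with 1 ≤ k ≤ p.
Pump with i = 2: xy^2z = a^{p+k} b^p has p+k occurrences of a but only p of b. Since k ≥ 1 the counts differ, so xy^2z ∉ L.
This contradicts the pumping lemma, so L is not regular.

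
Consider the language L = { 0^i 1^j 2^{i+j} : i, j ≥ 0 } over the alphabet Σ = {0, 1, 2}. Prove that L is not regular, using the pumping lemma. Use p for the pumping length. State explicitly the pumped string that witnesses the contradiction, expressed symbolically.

0^{p+k} 1^p 2^{2p}

Toward a contradiction, assume L is regular with pumping length p.
Take w = 0^p 1^p 2^{2p} ∈ L (with i=j=p, i+j=2p), |w| = 4p ≥ p.
By the pumping lemma, w = xyz with |xy| ≤ p and |y| ≥ 1.
Because |xy| ≤ p and w begins with p copies of 0, we have y = 0^k with 1 ≤ k ≤ p.
Consider xy^2z = 0^{p+k} 1^p 2^{2p}. Now the 0- and 1-counts sum to 2p+k, but the 2-count is 2p ≠ 2p+k. So xy^2z ∉ L.
This contradicts the pumping lemma, so L is not regular.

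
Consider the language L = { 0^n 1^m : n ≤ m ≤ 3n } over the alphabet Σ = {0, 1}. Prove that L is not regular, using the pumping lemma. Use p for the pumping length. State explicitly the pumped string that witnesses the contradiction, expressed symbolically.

0^{p+k} 1^p

Assume L is regular; let p be its pumping constant.
Take w = 0^p 1^p ∈ L (since p ≤ p ≤ 3p), with |w| = 2p ≥ p.
Write w = xyz as guaranteed by the lemma, with |xy| ≤ p and |y| ≥ 1.
Since the first p symbols of w are all 0's and |xy| ≤ p, y lies entirely in the leading 0-block: y = 0^k for some k with 1 ≤ k ≤ p.
Pump with i = 2: xy^2z = 0^{p+k} 1^p. Now n = p+k > p = m, so the condition n ≤ m fails. Thus xy^2z ∉ L.
This is a contradiction; hence L is not regular.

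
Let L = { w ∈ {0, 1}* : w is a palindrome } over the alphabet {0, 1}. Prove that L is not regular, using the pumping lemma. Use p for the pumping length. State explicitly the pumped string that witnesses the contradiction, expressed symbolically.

0^{p+k} 1 0^p

Assume L is regular; let p be its pumping constant.
Take w = 0^p 1 0^p, a palindrome of length 2p+1 ≥ p.
The pumping lemma gives a decomposition w = xyz where |xy| ≤ p and |y| > 0.
Since the first p symbols of w are all 0's and |xy| ≤ p, y lies entirely in the leading 0-block: y = 0^k for some k with 1 ≤ k ≤ p.
Pump with i = 2: xy^2z = 0^{p+k} 1 0^p. Its reverse is 0^p 1 0^{p+k}, which differs from xy^2z since k ≥ 1. So xy^2z is not a palindrome and xy^2z ∉ L.
This contradicts the pumping lemma, so L is not regular.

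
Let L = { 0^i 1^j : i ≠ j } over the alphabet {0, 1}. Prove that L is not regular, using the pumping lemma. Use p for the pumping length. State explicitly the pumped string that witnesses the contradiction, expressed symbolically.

0^{p+p!} 1^{p+p!}

Toward a contradiction, assume L is regular with pumping length p.
Choose w = 0^p 1^{p+p!}. Since p ≠ p+p!, w ∈ L; and |w| ≥ p.
The pumping lemma gives a decomposition w = xyz where |xy| ≤ p and |y| > 0.
Since the first p symbols of w are all 0's and |xy| ≤ p, y lies entirely in the leading 0-block: y = 0^k for some k with 1 ≤ k ≤ p.
Since 1 ≤ k ≤ p, k divides p!; set t = 1 + p!/k. Then xy^t z has p + (p!/k)·k = p + p! copies of 0. Now the 0-count equals the 1-count, so i ≠ j fails. So xy^t z = 0^{p+p!} 1^{p+p!} ∉ L.
This is a contradiction; hence L is not regular.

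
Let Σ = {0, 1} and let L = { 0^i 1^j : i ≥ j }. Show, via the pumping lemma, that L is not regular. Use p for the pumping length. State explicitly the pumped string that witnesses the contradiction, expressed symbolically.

0^{p-k} 1^p

Toward a contradiction, assume L is regular with pumping length p.
Choose w = 0^p 1^p ∈ L, with |w| = 2p ≥ p.
Write w = xyz as guaranteed by the lemma, with |xy| ≤ p and |y| > 0.
Because |xy| ≤ p and w begins with p copies of 0, we have y = 0^k with 1 ≤ k ≤ p.
Consider xy^0z = xz = 0^{p-k} 1^p. Since k ≥ 1, the 0-count p-k is less than p, so i ≥ j fails; thus xz ∉ L.
This contradicts the pumping lemma, so L is not regular.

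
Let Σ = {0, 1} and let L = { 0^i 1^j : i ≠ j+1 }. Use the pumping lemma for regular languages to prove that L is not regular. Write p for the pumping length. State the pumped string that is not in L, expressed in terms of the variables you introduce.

0^{p+p!} 1^{p+p!-1}

Toward a contradiction, assume L is regular with pumping length p.
Choose w = 0^p 1^{p+p!-1}. Since p ≠ (p+p!-1)+1 = p+p!, w ∈ L; and |w| ≥ p.
The pumping lemma gives a decomposition w = xyz where |xy| ≤ p and |y| ≥ 1.
Since the first p symbols of w are all 0's and |xy| ≤ p, y lies entirely in the leading 0-block: y = 0^k for some k with 1 ≤ k ≤ p.
Since 1 ≤ k ≤ p, k divides p!; set t = 1 + p!/k. Then xy^t z has p + (p!/k)·k = p + p! copies of 0. Now the 0-count is p+p! and (1-count)+1 = (p+p!-1)+1 = p+p!, so i ≠ j+1 fails. So xy^t z = 0^{p+p!} 1^{p+p!-1} ∉ L.
This is a contradiction; hence L is not regular.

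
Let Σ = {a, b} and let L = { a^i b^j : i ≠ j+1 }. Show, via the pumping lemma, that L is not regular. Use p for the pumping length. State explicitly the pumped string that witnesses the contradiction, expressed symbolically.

Toward a contradiction, assume L is regular with pumping length p.
Choose w = a^p b^{p+p!-1}. Since p ≠ (p+p!-1)+1 = p+p!, w ∈ L; and |w| ≥ p.
By the pumping lemma, w = xyz with |xy| ≤ p and |y| ≥ 1.
Since the first p symbols of w are all a's and |xy| ≤ p, y lies entirely in the leading a-block: y = a^k for some k with 1 ≤ k ≤ p.
Since 1 ≤ k ≤ p, k divides p!; set t = 1 + p!/k. Then xy^t z has p + (p!/k)·k = p + p! copies of a. Now the a-count is p+p! and (b-count)+1 = (p+p!-1)+1 = p+p!, so i ≠ j+1 fails. So xy^t z = a^{p+p!} b^{p+p!-1} ∉ L.
This contradicts the pumping lemma, so L is not regular.

a^{p+p!} b^{p+p!-1}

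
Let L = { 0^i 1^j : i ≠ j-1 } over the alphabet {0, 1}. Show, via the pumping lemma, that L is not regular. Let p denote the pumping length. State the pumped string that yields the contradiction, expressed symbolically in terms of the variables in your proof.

0^{p+p!} 1^{p+p!+1}

Assume L is regular. Let p be the pumping length given by the pumping lemma.
Choose w = 0^p 1^{p+p!+1}. Since p ≠ (p+p!+1)-1 = p+p!, w ∈ L; and |w| ≥ p.
By the pumping lemma, w = xyz with |xy| ≤ p and |y| ≥ 1.
Because |xy| ≤ p and w begins with p copies of 0, we have y = 0^k with 1 ≤ k ≤ p.
Since 1 ≤ k ≤ p, k divides p!; set t = 1 + p!/k. Then xy^t z has p + (p!/k)·k = p + p! copies of 0. Now the 0-count is p+p! and (1-count)-1 = (p+p!+1)-1 = p+p!, so i ≠ j-1 fails. So xy^t z = 0^{p+p!} 1^{p+p!+1} ∉ L.
This contradicts the pumping lemma, so L is not regular.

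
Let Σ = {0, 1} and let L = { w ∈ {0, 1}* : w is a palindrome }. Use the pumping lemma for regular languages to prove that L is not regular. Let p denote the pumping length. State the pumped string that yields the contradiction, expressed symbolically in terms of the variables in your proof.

0^{p+k} 1 0^p

Toward a contradiction, assume L is regular with pumping length p.
Take w = 0^p 1 0^p, a palindrome of length 2p+1 ≥ p.
Write w = xyz as guaranteed by the lemma, with |xy| ≤ p and y is nonempty.
The first p characters of w are 0's, so xy (and hence y) consists only of 0's. Write y = 0^k, 1 ≤ k ≤ p.
Pump with i = 2: xy^2z = 0^{p+k} 1 0^p. Its reverse is 0^p 1 0^{p+k}, which differs from xy^2z since k ≥ 1. So xy^2z is not a palindrome and xy^2z ∉ L.
This is a contradiction; hence L is not regular.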